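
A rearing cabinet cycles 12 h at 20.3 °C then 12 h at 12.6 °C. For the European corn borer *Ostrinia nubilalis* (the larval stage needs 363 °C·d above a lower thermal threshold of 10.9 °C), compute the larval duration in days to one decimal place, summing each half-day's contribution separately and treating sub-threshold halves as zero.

Day half: max(0, 20.3 − 10.9) × 0.5 = 9.4 × 0.5 = 4.70 DD.
Night half: max(0, 12.6 − 10.9) × 0.5 = 1.7 × 0.5 = 0.85 DD.
Per 24 h: 5.55 DD/day.
Duration = 363 / 5.55 = 65.405 ≈ 65.4 days.

65.4 days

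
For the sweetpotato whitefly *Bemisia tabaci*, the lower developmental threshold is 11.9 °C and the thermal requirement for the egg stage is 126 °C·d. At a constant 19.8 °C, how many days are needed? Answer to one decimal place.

15.9 days

Daily accumulation = 19.8 − 11.9 = 7.9 DD/day.
Duration = 126 / 7.9 = 15.949 ≈ 15.9 days.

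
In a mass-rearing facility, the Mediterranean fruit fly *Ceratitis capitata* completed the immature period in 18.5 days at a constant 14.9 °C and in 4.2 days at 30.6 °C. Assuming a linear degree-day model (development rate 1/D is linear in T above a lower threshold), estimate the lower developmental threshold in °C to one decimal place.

10.3 °C

Linear rate model ⇒ the product D·(T − T_b) is constant across temperatures.
18.5·(14.9 − T_b) = 4.2·(30.6 − T_b)
T_b = (18.5·14.9 − 4.2·30.6) / (18.5 − 4.2) = 147.13 / 14.3 = 10.289 °C ≈ 10.3 °C.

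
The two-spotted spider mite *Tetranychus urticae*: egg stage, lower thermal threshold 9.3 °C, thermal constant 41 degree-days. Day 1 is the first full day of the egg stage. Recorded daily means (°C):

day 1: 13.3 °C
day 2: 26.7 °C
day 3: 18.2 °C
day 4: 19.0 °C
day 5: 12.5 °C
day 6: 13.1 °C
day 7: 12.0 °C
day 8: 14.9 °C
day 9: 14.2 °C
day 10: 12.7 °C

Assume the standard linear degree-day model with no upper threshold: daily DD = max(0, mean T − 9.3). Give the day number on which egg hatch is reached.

Daily DD above 9.3 °C: 4.0, 17.4, 8.9, 9.7, 3.2, 3.8, 2.7, 5.6, 4.9, 3.4.
Cumulative: 4.0, 21.4, 30.3, 40.0, 43.2, 47.0, 49.7, 55.3, 60.2, 63.6.
The total first reaches 41 DD on day 5.

day 5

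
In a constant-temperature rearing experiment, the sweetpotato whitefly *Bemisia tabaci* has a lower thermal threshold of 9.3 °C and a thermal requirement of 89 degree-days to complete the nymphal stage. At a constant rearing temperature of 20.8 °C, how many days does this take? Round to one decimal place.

7.7 days

Daily accumulation = 20.8 − 9.3 = 11.5 DD/day.
Duration = 89 / 11.5 = 7.739 ≈ 7.7 days.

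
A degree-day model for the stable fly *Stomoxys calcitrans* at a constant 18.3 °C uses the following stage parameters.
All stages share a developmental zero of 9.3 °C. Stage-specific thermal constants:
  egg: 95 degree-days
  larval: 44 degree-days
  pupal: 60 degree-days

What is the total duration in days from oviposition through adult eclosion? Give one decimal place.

Daily accumulation at 18.3 °C = 18.3 − 9.3 = 9.0 DD/day.
Total K = 95 + 44 + 60 = 199 DD.
Total duration = 199 / 9.0 = 22.111 ≈ 22.1 days.

22.1 days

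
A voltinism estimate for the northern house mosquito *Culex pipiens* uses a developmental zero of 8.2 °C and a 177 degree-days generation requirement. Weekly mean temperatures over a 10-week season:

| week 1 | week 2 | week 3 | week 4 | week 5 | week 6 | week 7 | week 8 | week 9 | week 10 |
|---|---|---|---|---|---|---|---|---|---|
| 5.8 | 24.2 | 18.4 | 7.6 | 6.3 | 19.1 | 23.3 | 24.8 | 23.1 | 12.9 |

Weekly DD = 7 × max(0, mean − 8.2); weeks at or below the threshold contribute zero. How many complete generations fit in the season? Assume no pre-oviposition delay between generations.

Weekly DD (7 × max(0, T̄ − 8.2)): 0.0, 112.0, 71.4, 0.0, 0.0, 76.3, 105.7, 116.2, 104.3, 32.9.
Season total = 618.8 DD.
Complete generations = ⌊618.8 / 177⌋ = 3.

3 generations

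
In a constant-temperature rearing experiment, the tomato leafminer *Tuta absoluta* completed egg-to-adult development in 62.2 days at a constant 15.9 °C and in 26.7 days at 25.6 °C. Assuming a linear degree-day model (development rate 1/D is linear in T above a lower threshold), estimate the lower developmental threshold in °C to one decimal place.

Under the model K = D·(T − T_b), so D₁·(T₁ − T_b) = D₂·(T₂ − T_b).
62.2·(15.9 − T_b) = 26.7·(25.6 − T_b)
T_b = (62.2·15.9 − 26.7·25.6) / (62.2 − 26.7) = 305.46 / 35.5 = 8.605 °C ≈ 8.6 °C.

8.6 °C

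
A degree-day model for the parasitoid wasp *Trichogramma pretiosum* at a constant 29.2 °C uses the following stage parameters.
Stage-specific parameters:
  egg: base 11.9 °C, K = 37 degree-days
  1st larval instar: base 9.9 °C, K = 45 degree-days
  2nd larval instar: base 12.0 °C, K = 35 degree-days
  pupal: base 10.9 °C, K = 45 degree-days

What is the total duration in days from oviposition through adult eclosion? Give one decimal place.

egg: 37 / (29.2 − 11.9) = 37 / 17.3 = 2.139 d.
1st larval instar: 45 / (29.2 − 9.9) = 45 / 19.3 = 2.332 d.
2nd larval instar: 35 / (29.2 − 12.0) = 35 / 17.2 = 2.035 d.
pupal: 45 / (29.2 − 10.9) = 45 / 18.3 = 2.459 d.
Sum = 8.964 ≈ 9.0 days.

9.0 days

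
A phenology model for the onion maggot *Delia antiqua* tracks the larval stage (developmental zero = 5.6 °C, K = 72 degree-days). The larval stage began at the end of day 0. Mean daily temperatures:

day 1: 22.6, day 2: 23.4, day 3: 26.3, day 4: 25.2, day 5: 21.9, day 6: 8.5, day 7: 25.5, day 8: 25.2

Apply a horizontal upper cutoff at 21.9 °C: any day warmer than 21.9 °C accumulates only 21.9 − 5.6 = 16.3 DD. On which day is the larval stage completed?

Daily DD above 5.6 °C (capped at 16.3): 16.3, 16.3, 16.3, 16.3, 16.3, 2.9, 16.3, 16.3.
Cumulative: 16.3, 32.6, 48.9, 65.2, 81.5, 84.4, 100.7, 117.0.
The total first reaches 72 DD on day 5.

day 5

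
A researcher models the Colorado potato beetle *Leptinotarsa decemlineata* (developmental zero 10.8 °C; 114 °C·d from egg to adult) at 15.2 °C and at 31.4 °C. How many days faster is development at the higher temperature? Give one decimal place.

At 15.2 °C: 114 / (15.2 − 10.8) = 114 / 4.4 = 25.909 d.
At 31.4 °C: 114 / (31.4 − 10.8) = 114 / 20.6 = 5.534 d.
Difference = |25.909 − 5.534| = 20.375 ≈ 20.4 days.

20.4 days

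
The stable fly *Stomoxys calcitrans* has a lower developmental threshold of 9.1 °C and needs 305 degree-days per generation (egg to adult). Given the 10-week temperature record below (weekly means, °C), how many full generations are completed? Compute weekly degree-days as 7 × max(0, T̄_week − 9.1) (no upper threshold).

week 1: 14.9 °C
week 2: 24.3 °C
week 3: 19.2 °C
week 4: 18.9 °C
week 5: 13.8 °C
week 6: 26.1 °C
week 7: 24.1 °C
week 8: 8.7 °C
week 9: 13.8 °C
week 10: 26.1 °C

Weekly DD (7 × max(0, T̄ − 9.1)): 40.6, 106.4, 70.7, 68.6, 32.9, 119.0, 105.0, 0.0, 32.9, 119.0.
Season total = 695.1 DD.
Complete generations = ⌊695.1 / 305⌋ = 2.

2 generations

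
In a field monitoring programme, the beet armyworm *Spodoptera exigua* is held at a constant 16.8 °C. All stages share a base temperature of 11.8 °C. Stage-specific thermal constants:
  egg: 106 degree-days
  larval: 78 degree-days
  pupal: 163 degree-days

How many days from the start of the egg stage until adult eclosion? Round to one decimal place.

Daily accumulation at 16.8 °C = 16.8 − 11.8 = 5.0 DD/day.
Total K = 106 + 78 + 163 = 347 DD.
Total duration = 347 / 5.0 = 69.400 ≈ 69.4 days.

69.4 days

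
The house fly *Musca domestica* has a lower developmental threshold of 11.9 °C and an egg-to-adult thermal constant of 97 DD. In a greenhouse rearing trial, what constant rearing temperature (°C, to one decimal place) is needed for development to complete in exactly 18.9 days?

Required daily accumulation = 97 / 18.9 = 5.132 DD/day.
T = T_base + 5.132 = 11.9 + 5.132 = 17.032 ≈ 17.0 °C.

17.0 °C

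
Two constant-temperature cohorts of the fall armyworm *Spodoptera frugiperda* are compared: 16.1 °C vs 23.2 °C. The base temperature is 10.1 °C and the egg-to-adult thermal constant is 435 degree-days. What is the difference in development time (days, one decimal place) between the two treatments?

At 16.1 °C: 435 / (16.1 − 10.1) = 435 / 6.0 = 72.500 d.
At 23.2 °C: 435 / (23.2 − 10.1) = 435 / 13.1 = 33.206 d.
Difference = |72.500 − 33.206| = 39.294 ≈ 39.3 days.

39.3 days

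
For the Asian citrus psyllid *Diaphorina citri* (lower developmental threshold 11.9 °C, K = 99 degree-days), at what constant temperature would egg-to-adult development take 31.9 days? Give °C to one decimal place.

15.0 °C

Required daily accumulation = 99 / 31.9 = 3.103 DD/day.
T = T_base + 3.103 = 11.9 + 3.103 = 15.003 ≈ 15.0 °C.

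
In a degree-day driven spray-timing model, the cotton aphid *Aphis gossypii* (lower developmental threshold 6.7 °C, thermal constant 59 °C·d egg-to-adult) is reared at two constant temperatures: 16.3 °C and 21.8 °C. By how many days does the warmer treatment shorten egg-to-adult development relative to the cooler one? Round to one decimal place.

At 16.3 °C: 59 / (16.3 − 6.7) = 59 / 9.6 = 6.146 d.
At 21.8 °C: 59 / (21.8 − 6.7) = 59 / 15.1 = 3.907 d.
Difference = |6.146 − 3.907| = 2.239 ≈ 2.2 days.

2.2 days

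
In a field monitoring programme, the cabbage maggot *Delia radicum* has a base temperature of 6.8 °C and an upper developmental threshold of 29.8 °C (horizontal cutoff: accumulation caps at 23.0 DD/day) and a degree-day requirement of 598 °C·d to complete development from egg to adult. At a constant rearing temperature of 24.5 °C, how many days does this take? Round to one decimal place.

33.8 days

Daily accumulation = 24.5 − 6.8 = 17.7 DD/day.
Duration = 598 / 17.7 = 33.785 ≈ 33.8 days.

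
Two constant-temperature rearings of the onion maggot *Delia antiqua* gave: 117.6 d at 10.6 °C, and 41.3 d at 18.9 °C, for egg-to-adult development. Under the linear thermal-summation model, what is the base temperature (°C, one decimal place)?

6.1 °C

Equal thermal constants: D₁(T₁ − T_b) = D₂(T₂ − T_b).
117.6·(10.6 − T_b) = 41.3·(18.9 − T_b)
T_b = (117.6·10.6 − 41.3·18.9) / (117.6 − 41.3) = 465.99 / 76.3 = 6.107 °C ≈ 6.1 °C.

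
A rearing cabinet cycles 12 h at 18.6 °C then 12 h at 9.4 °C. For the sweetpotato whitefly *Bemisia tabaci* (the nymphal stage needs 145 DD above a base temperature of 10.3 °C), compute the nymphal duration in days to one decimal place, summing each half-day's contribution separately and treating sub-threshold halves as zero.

Day half: max(0, 18.6 − 10.3) × 0.5 = 8.3 × 0.5 = 4.15 DD.
Night half: max(0, 9.4 − 10.3) × 0.5 = 0.0 × 0.5 = 0.00 DD.
Per 24 h: 4.15 DD/day.
Duration = 145 / 4.15 = 34.940 ≈ 34.9 days.

34.9 days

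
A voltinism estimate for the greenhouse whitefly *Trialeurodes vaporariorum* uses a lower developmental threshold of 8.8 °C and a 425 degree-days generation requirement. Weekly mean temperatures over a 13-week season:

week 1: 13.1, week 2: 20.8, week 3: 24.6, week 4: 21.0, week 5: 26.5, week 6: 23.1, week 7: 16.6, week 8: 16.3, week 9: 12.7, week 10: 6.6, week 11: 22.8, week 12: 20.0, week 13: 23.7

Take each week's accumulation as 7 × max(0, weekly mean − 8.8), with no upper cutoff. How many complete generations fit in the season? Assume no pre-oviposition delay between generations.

2 generations

Weekly DD (7 × max(0, T̄ − 8.8)): 30.1, 84.0, 110.6, 85.4, 123.9, 100.1, 54.6, 52.5, 27.3, 0.0, 98.0, 78.4, 104.3.
Season total = 949.2 DD.
Complete generations = ⌊949.2 / 425⌋ = 2.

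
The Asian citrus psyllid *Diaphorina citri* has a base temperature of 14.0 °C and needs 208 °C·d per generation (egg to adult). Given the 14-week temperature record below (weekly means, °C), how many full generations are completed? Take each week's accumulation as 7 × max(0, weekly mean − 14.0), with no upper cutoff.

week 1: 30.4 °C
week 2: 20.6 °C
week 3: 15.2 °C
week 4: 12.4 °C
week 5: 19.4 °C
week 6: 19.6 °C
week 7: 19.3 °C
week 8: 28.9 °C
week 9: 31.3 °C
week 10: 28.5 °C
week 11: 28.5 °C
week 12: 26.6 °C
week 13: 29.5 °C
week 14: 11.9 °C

4 generations

Weekly DD (7 × max(0, T̄ − 14.0)): 114.8, 46.2, 8.4, 0.0, 37.8, 39.2, 37.1, 104.3, 121.1, 101.5, 101.5, 88.2, 108.5, 0.0.
Season total = 908.6 DD.
Complete generations = ⌊908.6 / 208⌋ = 4.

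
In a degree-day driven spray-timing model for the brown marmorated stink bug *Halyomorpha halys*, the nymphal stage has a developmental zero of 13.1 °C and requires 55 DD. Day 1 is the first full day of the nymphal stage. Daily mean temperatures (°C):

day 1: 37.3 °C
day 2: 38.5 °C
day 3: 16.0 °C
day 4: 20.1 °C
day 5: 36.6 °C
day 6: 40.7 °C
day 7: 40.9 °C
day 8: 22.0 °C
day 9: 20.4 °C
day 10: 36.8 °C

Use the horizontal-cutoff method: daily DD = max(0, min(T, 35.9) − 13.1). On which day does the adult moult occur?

Daily DD above 13.1 °C (capped at 22.8): 22.8, 22.8, 2.9, 7.0, 22.8, 22.8, 22.8, 8.9, 7.3, 22.8.
Cumulative: 22.8, 45.6, 48.5, 55.5, 78.3, 101.1, 123.9, 132.8, 140.1, 162.9.
The total first reaches 55 DD on day 4.

day 4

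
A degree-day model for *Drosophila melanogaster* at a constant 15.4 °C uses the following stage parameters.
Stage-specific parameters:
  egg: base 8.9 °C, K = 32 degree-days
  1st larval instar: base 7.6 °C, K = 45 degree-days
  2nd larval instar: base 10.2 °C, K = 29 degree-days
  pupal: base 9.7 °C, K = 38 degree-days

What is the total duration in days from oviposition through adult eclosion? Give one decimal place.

egg: 32 / (15.4 − 8.9) = 32 / 6.5 = 4.923 d.
1st larval instar: 45 / (15.4 − 7.6) = 45 / 7.8 = 5.769 d.
2nd larval instar: 29 / (15.4 − 10.2) = 29 / 5.2 = 5.577 d.
pupal: 38 / (15.4 − 9.7) = 38 / 5.7 = 6.667 d.
Sum = 22.936 ≈ 22.9 days.

22.9 days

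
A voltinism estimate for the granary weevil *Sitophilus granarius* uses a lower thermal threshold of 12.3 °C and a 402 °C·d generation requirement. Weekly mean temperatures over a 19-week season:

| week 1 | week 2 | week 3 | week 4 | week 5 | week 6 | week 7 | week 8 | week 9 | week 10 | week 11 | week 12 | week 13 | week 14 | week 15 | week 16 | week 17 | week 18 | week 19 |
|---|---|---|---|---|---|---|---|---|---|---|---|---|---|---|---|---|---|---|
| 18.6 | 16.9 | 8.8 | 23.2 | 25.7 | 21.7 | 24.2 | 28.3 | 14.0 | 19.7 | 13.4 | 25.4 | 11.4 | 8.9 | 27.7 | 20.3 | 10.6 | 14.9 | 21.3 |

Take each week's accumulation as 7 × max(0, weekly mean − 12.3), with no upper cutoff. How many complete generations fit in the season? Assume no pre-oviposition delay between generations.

2 generations

Weekly DD (7 × max(0, T̄ − 12.3)): 44.1, 32.2, 0.0, 76.3, 93.8, 65.8, 83.3, 112.0, 11.9, 51.8, 7.7, 91.7, 0.0, 0.0, 107.8, 56.0, 0.0, 18.2, 63.0.
Season total = 915.6 DD.
Complete generations = ⌊915.6 / 402⌋ = 2.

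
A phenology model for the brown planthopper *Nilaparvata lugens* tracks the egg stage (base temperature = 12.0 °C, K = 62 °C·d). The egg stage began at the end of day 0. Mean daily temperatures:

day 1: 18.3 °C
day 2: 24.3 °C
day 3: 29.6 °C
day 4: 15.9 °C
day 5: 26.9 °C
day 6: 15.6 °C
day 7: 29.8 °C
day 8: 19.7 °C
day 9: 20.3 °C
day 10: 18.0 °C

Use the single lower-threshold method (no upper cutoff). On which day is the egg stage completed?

day 7

Daily DD above 12.0 °C: 6.3, 12.3, 17.6, 3.9, 14.9, 3.6, 17.8, 7.7, 8.3, 6.0.
Cumulative: 6.3, 18.6, 36.2, 40.1, 55.0, 58.6, 76.4, 84.1, 92.4, 98.4.
The total first reaches 62 DD on day 7.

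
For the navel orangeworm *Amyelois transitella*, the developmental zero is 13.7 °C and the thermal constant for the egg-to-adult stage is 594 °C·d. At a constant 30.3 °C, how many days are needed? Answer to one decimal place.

35.8 days

Daily accumulation = 30.3 − 13.7 = 16.6 DD/day.
Duration = 594 / 16.6 = 35.783 ≈ 35.8 days.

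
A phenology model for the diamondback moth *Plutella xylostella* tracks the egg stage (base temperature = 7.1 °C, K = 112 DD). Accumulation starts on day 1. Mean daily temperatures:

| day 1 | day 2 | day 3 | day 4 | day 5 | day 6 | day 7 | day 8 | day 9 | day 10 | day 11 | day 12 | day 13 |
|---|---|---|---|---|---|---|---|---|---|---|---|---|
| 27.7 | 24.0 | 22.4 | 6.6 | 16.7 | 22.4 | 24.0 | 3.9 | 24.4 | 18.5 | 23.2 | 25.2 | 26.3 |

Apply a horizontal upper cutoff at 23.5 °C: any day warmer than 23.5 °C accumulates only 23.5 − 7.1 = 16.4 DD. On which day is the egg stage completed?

Daily DD above 7.1 °C (capped at 16.4): 16.4, 16.4, 15.3, 0.0, 9.6, 15.3, 16.4, 0.0, 16.4, 11.4, 16.1, 16.4, 16.4.
Cumulative: 16.4, 32.8, 48.1, 48.1, 57.7, 73.0, 89.4, 89.4, 105.8, 117.2, 133.3, 149.7, 166.1.
The total first reaches 112 DD on day 10.

day 10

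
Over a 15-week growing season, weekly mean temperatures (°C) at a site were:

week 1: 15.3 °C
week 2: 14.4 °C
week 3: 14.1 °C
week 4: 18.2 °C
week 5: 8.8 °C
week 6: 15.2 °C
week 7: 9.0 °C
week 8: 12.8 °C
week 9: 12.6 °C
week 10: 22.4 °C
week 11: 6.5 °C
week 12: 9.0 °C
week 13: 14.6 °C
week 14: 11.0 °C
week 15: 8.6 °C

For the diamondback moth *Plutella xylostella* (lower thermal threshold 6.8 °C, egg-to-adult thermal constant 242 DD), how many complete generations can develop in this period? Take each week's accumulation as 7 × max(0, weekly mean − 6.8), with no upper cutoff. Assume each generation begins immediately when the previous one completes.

2 generations

Weekly DD (7 × max(0, T̄ − 6.8)): 59.5, 53.2, 51.1, 79.8, 14.0, 58.8, 15.4, 42.0, 40.6, 109.2, 0.0, 15.4, 54.6, 29.4, 12.6.
Season total = 635.6 DD.
Complete generations = ⌊635.6 / 242⌋ = 2.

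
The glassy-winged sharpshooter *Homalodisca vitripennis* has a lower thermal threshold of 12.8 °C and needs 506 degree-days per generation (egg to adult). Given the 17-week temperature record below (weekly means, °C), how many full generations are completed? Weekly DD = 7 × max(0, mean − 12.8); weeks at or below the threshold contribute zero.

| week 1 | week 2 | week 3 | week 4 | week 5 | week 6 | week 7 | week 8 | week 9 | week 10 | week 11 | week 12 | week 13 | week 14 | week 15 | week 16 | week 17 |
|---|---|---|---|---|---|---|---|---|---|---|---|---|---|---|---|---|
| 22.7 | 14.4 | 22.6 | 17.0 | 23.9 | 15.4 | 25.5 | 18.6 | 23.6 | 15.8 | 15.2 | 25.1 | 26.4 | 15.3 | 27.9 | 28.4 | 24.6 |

2 generations

Weekly DD (7 × max(0, T̄ − 12.8)): 69.3, 11.2, 68.6, 29.4, 77.7, 18.2, 88.9, 40.6, 75.6, 21.0, 16.8, 86.1, 95.2, 17.5, 105.7, 109.2, 82.6.
Season total = 1013.6 DD.
Complete generations = ⌊1013.6 / 506⌋ = 2.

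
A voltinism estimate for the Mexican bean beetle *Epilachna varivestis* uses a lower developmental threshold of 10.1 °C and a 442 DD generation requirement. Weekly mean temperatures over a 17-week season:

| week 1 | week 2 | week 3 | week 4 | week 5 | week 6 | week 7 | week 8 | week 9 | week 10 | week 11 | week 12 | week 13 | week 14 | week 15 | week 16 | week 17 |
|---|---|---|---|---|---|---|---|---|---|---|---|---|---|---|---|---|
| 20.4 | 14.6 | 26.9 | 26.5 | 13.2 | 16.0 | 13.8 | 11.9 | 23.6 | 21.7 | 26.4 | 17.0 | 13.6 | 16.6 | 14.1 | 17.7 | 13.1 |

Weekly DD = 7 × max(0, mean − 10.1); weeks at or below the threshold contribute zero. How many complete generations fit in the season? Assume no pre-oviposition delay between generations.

Weekly DD (7 × max(0, T̄ − 10.1)): 72.1, 31.5, 117.6, 114.8, 21.7, 41.3, 25.9, 12.6, 94.5, 81.2, 114.1, 48.3, 24.5, 45.5, 28.0, 53.2, 21.0.
Season total = 947.8 DD.
Complete generations = ⌊947.8 / 442⌋ = 2.

2 generations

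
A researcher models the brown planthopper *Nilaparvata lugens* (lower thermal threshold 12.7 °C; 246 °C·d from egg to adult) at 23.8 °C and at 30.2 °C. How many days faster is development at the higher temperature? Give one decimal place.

At 23.8 °C: 246 / (23.8 − 12.7) = 246 / 11.1 = 22.162 d.
At 30.2 °C: 246 / (30.2 − 12.7) = 246 / 17.5 = 14.057 d.
Difference = |22.162 − 14.057| = 8.105 ≈ 8.1 days.

8.1 days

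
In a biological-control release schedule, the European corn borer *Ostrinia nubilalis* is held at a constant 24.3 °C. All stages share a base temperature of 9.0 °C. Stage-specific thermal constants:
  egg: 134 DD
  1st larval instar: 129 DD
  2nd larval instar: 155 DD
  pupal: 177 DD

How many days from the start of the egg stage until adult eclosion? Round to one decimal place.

Daily accumulation at 24.3 °C = 24.3 − 9.0 = 15.3 DD/day.
Total K = 134 + 129 + 155 + 177 = 595 DD.
Total duration = 595 / 15.3 = 38.889 ≈ 38.9 days.

38.9 days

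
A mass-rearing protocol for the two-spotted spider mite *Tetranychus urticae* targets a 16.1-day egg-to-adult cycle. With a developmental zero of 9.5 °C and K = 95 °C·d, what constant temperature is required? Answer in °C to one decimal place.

Required daily accumulation = 95 / 16.1 = 5.901 DD/day.
T = T_base + 5.901 = 9.5 + 5.901 = 15.401 ≈ 15.4 °C.

15.4 °C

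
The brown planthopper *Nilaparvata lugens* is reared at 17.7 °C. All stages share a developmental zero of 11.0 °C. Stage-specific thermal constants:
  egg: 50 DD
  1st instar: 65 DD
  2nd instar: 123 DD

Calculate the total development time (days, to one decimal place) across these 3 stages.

Daily accumulation at 17.7 °C = 17.7 − 11.0 = 6.7 DD/day.
Total K = 50 + 65 + 123 = 238 DD.
Total duration = 238 / 6.7 = 35.522 ≈ 35.5 days.

35.5 days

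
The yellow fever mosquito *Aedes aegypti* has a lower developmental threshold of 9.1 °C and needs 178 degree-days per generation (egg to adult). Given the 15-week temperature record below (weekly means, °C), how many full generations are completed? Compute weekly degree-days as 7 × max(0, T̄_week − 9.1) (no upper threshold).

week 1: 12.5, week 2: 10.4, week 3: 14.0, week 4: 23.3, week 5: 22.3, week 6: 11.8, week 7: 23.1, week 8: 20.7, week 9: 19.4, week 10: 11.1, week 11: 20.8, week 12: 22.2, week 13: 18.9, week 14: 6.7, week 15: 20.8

Weekly DD (7 × max(0, T̄ − 9.1)): 23.8, 9.1, 34.3, 99.4, 92.4, 18.9, 98.0, 81.2, 72.1, 14.0, 81.9, 91.7, 68.6, 0.0, 81.9.
Season total = 867.3 DD.
Complete generations = ⌊867.3 / 178⌋ = 4.

4 generations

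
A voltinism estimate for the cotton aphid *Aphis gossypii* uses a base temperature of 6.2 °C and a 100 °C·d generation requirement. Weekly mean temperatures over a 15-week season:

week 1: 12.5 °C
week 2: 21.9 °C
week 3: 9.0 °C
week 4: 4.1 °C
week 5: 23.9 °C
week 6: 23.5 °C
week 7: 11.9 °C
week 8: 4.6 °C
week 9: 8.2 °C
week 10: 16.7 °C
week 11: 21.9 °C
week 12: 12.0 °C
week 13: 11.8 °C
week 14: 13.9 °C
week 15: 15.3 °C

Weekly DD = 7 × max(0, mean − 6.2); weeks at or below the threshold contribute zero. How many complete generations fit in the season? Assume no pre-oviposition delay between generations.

Weekly DD (7 × max(0, T̄ − 6.2)): 44.1, 109.9, 19.6, 0.0, 123.9, 121.1, 39.9, 0.0, 14.0, 73.5, 109.9, 40.6, 39.2, 53.9, 63.7.
Season total = 853.3 DD.
Complete generations = ⌊853.3 / 100⌋ = 8.

8 generations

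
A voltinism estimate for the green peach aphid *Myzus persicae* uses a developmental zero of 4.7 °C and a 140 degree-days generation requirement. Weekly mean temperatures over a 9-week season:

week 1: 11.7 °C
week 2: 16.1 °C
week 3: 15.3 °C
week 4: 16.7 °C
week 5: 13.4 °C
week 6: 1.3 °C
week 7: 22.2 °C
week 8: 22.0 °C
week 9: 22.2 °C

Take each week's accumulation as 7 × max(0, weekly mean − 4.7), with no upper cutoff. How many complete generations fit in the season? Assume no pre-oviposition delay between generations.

5 generations

Weekly DD (7 × max(0, T̄ − 4.7)): 49.0, 79.8, 74.2, 84.0, 60.9, 0.0, 122.5, 121.1, 122.5.
Season total = 714.0 DD.
Complete generations = ⌊714.0 / 140⌋ = 5.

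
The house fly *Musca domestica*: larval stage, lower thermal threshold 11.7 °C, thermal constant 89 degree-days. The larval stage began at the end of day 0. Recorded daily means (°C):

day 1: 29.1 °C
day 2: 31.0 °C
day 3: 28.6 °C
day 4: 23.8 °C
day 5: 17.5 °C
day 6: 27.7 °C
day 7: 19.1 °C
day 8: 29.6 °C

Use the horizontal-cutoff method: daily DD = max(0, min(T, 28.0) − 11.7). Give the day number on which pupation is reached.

day 7

Daily DD above 11.7 °C (capped at 16.3): 16.3, 16.3, 16.3, 12.1, 5.8, 16.0, 7.4, 16.3.
Cumulative: 16.3, 32.6, 48.9, 61.0, 66.8, 82.8, 90.2, 106.5.
The total first reaches 89 DD on day 7.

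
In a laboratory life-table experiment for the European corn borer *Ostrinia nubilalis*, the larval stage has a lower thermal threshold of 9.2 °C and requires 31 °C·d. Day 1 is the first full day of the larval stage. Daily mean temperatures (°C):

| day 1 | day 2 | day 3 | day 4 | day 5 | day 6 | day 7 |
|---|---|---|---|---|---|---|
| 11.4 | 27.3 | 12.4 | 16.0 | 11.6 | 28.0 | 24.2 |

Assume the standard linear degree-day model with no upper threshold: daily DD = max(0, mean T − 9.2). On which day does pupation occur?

Daily DD above 9.2 °C: 2.2, 18.1, 3.2, 6.8, 2.4, 18.8, 15.0.
Cumulative: 2.2, 20.3, 23.5, 30.3, 32.7, 51.5, 66.5.
The total first reaches 31 DD on day 5.

day 5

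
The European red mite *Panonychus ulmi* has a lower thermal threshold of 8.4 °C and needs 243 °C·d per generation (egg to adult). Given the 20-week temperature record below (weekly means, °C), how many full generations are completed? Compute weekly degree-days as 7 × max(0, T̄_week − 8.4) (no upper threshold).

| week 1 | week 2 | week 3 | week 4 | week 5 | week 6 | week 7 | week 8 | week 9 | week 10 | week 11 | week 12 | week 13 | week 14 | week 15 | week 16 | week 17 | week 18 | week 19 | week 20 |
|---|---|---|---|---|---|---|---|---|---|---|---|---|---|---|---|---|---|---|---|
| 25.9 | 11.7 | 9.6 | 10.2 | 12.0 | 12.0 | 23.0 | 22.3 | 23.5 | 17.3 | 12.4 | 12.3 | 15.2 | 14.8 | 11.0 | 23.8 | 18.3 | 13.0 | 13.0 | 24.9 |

4 generations

Weekly DD (7 × max(0, T̄ − 8.4)): 122.5, 23.1, 8.4, 12.6, 25.2, 25.2, 102.2, 97.3, 105.7, 62.3, 28.0, 27.3, 47.6, 44.8, 18.2, 107.8, 69.3, 32.2, 32.2, 115.5.
Season total = 1107.4 DD.
Complete generations = ⌊1107.4 / 243⌋ = 4.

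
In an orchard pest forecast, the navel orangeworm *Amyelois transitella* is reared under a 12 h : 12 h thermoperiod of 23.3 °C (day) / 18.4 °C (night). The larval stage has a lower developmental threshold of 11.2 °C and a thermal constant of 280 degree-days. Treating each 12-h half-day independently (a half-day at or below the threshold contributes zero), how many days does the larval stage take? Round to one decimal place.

29.0 days

Day half: max(0, 23.3 − 11.2) × 0.5 = 12.1 × 0.5 = 6.05 DD.
Night half: max(0, 18.4 − 11.2) × 0.5 = 7.2 × 0.5 = 3.60 DD.
Per 24 h: 9.65 DD/day.
Duration = 280 / 9.65 = 29.016 ≈ 29.0 days.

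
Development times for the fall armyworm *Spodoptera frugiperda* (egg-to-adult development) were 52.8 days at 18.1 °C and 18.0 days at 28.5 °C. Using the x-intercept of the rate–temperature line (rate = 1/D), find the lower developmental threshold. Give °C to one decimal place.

Under the model K = D·(T − T_b), so D₁·(T₁ − T_b) = D₂·(T₂ − T_b).
52.8·(18.1 − T_b) = 18.0·(28.5 − T_b)
T_b = (52.8·18.1 − 18.0·28.5) / (52.8 − 18.0) = 442.68 / 34.8 = 12.721 °C ≈ 12.7 °C.

12.7 °C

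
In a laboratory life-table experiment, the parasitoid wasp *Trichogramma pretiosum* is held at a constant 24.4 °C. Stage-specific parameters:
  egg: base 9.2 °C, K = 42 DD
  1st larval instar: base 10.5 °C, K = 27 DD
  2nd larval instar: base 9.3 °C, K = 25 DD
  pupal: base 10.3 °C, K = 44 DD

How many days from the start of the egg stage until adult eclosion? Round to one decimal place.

egg: 42 / (24.4 − 9.2) = 42 / 15.2 = 2.763 d.
1st larval instar: 27 / (24.4 − 10.5) = 27 / 13.9 = 1.942 d.
2nd larval instar: 25 / (24.4 − 9.3) = 25 / 15.1 = 1.656 d.
pupal: 44 / (24.4 − 10.3) = 44 / 14.1 = 3.121 d.
Sum = 9.482 ≈ 9.5 days.

9.5 days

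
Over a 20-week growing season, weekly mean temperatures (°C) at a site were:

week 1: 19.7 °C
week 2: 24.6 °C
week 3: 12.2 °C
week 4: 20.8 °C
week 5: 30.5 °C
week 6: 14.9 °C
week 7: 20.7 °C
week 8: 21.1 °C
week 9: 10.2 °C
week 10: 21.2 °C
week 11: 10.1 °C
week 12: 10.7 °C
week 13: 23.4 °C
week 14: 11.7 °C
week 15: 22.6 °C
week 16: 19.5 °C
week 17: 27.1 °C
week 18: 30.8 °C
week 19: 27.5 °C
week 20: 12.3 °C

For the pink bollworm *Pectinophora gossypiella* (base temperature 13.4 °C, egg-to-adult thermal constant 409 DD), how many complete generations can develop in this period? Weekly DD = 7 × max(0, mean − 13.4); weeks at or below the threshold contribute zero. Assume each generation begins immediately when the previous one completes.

2 generations

Weekly DD (7 × max(0, T̄ − 13.4)): 44.1, 78.4, 0.0, 51.8, 119.7, 10.5, 51.1, 53.9, 0.0, 54.6, 0.0, 0.0, 70.0, 0.0, 64.4, 42.7, 95.9, 121.8, 98.7, 0.0.
Season total = 957.6 DD.
Complete generations = ⌊957.6 / 409⌋ = 2.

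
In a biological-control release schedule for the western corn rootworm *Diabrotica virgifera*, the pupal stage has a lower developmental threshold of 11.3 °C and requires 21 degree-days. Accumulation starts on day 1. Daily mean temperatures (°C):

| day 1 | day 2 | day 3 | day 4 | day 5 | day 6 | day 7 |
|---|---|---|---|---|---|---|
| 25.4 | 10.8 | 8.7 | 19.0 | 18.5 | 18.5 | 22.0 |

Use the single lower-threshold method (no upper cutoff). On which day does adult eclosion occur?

day 4

Daily DD above 11.3 °C: 14.1, 0.0, 0.0, 7.7, 7.2, 7.2, 10.7.
Cumulative: 14.1, 14.1, 14.1, 21.8, 29.0, 36.2, 46.9.
The total first reaches 21 DD on day 4.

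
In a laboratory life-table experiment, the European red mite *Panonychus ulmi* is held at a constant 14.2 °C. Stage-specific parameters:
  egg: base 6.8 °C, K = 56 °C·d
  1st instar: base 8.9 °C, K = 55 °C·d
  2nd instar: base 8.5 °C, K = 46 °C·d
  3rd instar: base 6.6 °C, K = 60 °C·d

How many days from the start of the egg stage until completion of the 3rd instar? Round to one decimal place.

33.9 days

egg: 56 / (14.2 − 6.8) = 56 / 7.4 = 7.568 d.
1st instar: 55 / (14.2 − 8.9) = 55 / 5.3 = 10.377 d.
2nd instar: 46 / (14.2 − 8.5) = 46 / 5.7 = 8.070 d.
3rd instar: 60 / (14.2 − 6.6) = 60 / 7.6 = 7.895 d.
Sum = 33.910 ≈ 33.9 days.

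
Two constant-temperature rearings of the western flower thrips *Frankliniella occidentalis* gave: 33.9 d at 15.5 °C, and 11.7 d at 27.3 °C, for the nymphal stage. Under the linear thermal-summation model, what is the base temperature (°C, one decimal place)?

9.3 °C

Linear rate model ⇒ the product D·(T − T_b) is constant across temperatures.
33.9·(15.5 − T_b) = 11.7·(27.3 − T_b)
T_b = (33.9·15.5 − 11.7·27.3) / (33.9 − 11.7) = 206.04 / 22.2 = 9.281 °C ≈ 9.3 °C.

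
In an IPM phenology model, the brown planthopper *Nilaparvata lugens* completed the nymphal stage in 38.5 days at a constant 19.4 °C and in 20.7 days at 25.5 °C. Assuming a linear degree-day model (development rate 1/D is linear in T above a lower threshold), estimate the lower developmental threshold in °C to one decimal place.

Under the model K = D·(T − T_b), so D₁·(T₁ − T_b) = D₂·(T₂ − T_b).
38.5·(19.4 − T_b) = 20.7·(25.5 − T_b)
T_b = (38.5·19.4 − 20.7·25.5) / (38.5 − 20.7) = 219.05 / 17.8 = 12.306 °C ≈ 12.3 °C.

12.3 °C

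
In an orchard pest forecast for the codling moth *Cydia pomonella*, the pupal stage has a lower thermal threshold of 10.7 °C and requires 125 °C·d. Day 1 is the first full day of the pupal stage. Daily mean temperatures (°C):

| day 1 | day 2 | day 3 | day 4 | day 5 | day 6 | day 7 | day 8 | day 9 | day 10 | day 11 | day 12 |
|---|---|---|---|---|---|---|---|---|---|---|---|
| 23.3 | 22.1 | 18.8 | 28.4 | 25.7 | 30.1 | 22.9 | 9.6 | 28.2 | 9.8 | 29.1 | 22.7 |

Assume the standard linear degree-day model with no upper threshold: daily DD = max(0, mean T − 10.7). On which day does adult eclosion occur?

day 11

Daily DD above 10.7 °C: 12.6, 11.4, 8.1, 17.7, 15.0, 19.4, 12.2, 0.0, 17.5, 0.0, 18.4, 12.0.
Cumulative: 12.6, 24.0, 32.1, 49.8, 64.8, 84.2, 96.4, 96.4, 113.9, 113.9, 132.3, 144.3.
The total first reaches 125 DD on day 11.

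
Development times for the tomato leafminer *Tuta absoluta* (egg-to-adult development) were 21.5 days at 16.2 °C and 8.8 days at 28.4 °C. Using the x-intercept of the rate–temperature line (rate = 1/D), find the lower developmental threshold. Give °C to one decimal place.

Under the model K = D·(T − T_b), so D₁·(T₁ − T_b) = D₂·(T₂ − T_b).
21.5·(16.2 − T_b) = 8.8·(28.4 − T_b)
T_b = (21.5·16.2 − 8.8·28.4) / (21.5 − 8.8) = 98.38 / 12.7 = 7.746 °C ≈ 7.7 °C.

7.7 °C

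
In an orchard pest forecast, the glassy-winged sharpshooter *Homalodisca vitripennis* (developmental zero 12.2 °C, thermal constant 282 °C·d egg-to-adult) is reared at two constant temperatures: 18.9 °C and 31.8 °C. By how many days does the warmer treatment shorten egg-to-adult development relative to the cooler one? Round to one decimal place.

At 18.9 °C: 282 / (18.9 − 12.2) = 282 / 6.7 = 42.090 d.
At 31.8 °C: 282 / (31.8 − 12.2) = 282 / 19.6 = 14.388 d.
Difference = |42.090 − 14.388| = 27.702 ≈ 27.7 days.

27.7 days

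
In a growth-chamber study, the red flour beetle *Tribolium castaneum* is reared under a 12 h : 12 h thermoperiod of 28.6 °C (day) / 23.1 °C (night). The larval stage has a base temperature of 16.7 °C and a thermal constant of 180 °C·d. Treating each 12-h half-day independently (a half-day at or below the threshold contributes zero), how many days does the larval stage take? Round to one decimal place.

19.7 days

Day half: max(0, 28.6 − 16.7) × 0.5 = 11.9 × 0.5 = 5.95 DD.
Night half: max(0, 23.1 − 16.7) × 0.5 = 6.4 × 0.5 = 3.20 DD.
Per 24 h: 9.15 DD/day.
Duration = 180 / 9.15 = 19.672 ≈ 19.7 days.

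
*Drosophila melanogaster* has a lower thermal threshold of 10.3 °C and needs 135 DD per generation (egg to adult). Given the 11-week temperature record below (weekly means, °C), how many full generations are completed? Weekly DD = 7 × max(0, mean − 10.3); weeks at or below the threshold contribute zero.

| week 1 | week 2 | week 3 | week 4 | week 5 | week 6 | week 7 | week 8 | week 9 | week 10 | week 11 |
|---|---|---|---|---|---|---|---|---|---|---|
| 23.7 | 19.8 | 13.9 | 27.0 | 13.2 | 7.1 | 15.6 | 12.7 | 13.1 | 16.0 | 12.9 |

Weekly DD (7 × max(0, T̄ − 10.3)): 93.8, 66.5, 25.2, 116.9, 20.3, 0.0, 37.1, 16.8, 19.6, 39.9, 18.2.
Season total = 454.3 DD.
Complete generations = ⌊454.3 / 135⌋ = 3.

3 generations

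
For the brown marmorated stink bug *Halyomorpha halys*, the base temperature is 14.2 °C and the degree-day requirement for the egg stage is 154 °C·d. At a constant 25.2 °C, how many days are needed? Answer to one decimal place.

Daily accumulation = 25.2 − 14.2 = 11.0 DD/day.
Duration = 154 / 11.0 = 14.000 ≈ 14.0 days.

14.0 days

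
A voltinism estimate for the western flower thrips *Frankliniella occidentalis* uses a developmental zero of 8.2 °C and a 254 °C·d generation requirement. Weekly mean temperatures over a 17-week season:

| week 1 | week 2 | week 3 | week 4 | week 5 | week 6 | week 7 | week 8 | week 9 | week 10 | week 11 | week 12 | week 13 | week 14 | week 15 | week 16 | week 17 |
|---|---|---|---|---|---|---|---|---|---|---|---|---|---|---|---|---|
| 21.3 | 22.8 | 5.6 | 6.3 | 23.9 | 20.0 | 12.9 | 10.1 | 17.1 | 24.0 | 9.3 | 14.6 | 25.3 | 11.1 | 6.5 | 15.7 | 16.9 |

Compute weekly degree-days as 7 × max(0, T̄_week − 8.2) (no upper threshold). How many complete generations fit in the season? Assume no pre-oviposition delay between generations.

3 generations

Weekly DD (7 × max(0, T̄ − 8.2)): 91.7, 102.2, 0.0, 0.0, 109.9, 82.6, 32.9, 13.3, 62.3, 110.6, 7.7, 44.8, 119.7, 20.3, 0.0, 52.5, 60.9.
Season total = 911.4 DD.
Complete generations = ⌊911.4 / 254⌋ = 3.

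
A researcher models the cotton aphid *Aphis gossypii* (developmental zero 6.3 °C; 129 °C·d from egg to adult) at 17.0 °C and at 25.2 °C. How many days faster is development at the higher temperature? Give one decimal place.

5.2 days

At 17.0 °C: 129 / (17.0 − 6.3) = 129 / 10.7 = 12.056 d.
At 25.2 °C: 129 / (25.2 − 6.3) = 129 / 18.9 = 6.825 d.
Difference = |12.056 − 6.825| = 5.231 ≈ 5.2 days.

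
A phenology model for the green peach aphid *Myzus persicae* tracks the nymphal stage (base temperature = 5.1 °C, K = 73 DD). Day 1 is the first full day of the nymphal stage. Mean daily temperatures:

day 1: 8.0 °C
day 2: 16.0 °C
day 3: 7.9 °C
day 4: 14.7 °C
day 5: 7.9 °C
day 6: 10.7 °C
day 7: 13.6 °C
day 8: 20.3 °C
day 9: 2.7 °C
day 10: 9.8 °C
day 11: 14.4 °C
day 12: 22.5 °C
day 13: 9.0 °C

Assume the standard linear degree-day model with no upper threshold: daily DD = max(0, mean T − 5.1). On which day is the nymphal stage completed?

Daily DD above 5.1 °C: 2.9, 10.9, 2.8, 9.6, 2.8, 5.6, 8.5, 15.2, 0.0, 4.7, 9.3, 17.4, 3.9.
Cumulative: 2.9, 13.8, 16.6, 26.2, 29.0, 34.6, 43.1, 58.3, 58.3, 63.0, 72.3, 89.7, 93.6.
The total first reaches 73 DD on day 12.

day 12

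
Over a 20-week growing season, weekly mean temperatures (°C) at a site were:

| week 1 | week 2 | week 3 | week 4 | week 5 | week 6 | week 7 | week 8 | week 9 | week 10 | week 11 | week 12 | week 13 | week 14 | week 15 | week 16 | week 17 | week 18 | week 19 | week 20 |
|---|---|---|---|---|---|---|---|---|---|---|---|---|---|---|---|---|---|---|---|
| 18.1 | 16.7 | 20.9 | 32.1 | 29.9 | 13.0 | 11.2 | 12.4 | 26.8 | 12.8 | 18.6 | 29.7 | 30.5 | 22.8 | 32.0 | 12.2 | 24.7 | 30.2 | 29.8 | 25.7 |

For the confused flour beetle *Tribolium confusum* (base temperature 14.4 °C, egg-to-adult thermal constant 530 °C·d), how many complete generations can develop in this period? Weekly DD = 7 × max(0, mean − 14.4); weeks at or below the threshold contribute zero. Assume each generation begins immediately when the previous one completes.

2 generations

Weekly DD (7 × max(0, T̄ − 14.4)): 25.9, 16.1, 45.5, 123.9, 108.5, 0.0, 0.0, 0.0, 86.8, 0.0, 29.4, 107.1, 112.7, 58.8, 123.2, 0.0, 72.1, 110.6, 107.8, 79.1.
Season total = 1207.5 DD.
Complete generations = ⌊1207.5 / 530⌋ = 2.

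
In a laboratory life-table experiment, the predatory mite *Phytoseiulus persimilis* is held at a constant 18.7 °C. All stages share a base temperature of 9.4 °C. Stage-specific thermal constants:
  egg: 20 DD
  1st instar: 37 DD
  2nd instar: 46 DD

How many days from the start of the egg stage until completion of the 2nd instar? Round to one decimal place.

Daily accumulation at 18.7 °C = 18.7 − 9.4 = 9.3 DD/day.
Total K = 20 + 37 + 46 = 103 DD.
Total duration = 103 / 9.3 = 11.075 ≈ 11.1 days.

11.1 days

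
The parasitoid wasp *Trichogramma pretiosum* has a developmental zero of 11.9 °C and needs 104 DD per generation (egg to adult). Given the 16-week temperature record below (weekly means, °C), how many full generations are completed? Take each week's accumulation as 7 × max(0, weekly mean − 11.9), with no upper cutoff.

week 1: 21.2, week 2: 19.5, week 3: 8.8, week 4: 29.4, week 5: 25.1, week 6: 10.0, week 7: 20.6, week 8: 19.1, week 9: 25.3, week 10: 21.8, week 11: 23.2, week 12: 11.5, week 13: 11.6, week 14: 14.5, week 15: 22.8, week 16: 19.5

8 generations

Weekly DD (7 × max(0, T̄ − 11.9)): 65.1, 53.2, 0.0, 122.5, 92.4, 0.0, 60.9, 50.4, 93.8, 69.3, 79.1, 0.0, 0.0, 18.2, 76.3, 53.2.
Season total = 834.4 DD.
Complete generations = ⌊834.4 / 104⌋ = 8.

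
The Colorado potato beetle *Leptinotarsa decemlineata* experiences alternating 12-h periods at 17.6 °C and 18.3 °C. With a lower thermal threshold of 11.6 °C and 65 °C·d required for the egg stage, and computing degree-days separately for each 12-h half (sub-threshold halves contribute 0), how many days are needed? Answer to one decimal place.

10.2 days

Day half: max(0, 17.6 − 11.6) × 0.5 = 6.0 × 0.5 = 3.00 DD.
Night half: max(0, 18.3 − 11.6) × 0.5 = 6.7 × 0.5 = 3.35 DD.
Per 24 h: 6.35 DD/day.
Duration = 65 / 6.35 = 10.236 ≈ 10.2 days.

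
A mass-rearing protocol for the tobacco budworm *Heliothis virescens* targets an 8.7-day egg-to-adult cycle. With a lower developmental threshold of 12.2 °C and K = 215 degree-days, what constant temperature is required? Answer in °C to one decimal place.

Required daily accumulation = 215 / 8.7 = 24.713 DD/day.
T = T_base + 24.713 = 12.2 + 24.713 = 36.913 ≈ 36.9 °C.

36.9 °C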